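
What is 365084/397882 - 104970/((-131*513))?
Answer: 11050068932/4456477341 ≈ 2.4796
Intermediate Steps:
365084/397882 - 104970/((-131*513)) = 365084*(1/397882) - 104970/(-67203) = 182542/198941 - 104970*(-1/67203) = 182542/198941 + 34990/22401 = 11050068932/4456477341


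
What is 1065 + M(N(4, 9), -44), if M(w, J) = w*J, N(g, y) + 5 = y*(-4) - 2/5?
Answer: 14433/5 ≈ 2886.6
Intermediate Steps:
N(g, y) = -27/5 - 4*y (N(g, y) = -5 + (y*(-4) - 2/5) = -5 + (-4*y - 2*⅕) = -5 + (-4*y - ⅖) = -5 + (-⅖ - 4*y) = -27/5 - 4*y)
M(w, J) = J*w
1065 + M(N(4, 9), -44) = 1065 - 44*(-27/5 - 4*9) = 1065 - 44*(-27/5 - 36) = 1065 - 44*(-207/5) = 1065 + 9108/5 = 14433/5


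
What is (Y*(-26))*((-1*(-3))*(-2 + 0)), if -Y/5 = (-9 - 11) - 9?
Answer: 22620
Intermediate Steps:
Y = 145 (Y = -5*((-9 - 11) - 9) = -5*(-20 - 9) = -5*(-29) = 145)
(Y*(-26))*((-1*(-3))*(-2 + 0)) = (145*(-26))*((-1*(-3))*(-2 + 0)) = -11310*(-2) = -3770*(-6) = 22620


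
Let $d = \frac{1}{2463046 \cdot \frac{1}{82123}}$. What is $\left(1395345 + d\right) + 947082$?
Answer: $\frac{5769505534765}{2463046} \approx 2.3424 \cdot 10^{6}$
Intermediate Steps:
$d = \frac{82123}{2463046}$ ($d = \frac{1}{2463046 \cdot \frac{1}{82123}} = \frac{1}{\frac{2463046}{82123}} = \frac{82123}{2463046} \approx 0.033342$)
$\left(1395345 + d\right) + 947082 = \left(1395345 + \frac{82123}{2463046}\right) + 947082 = \frac{3436799002993}{2463046} + 947082 = \frac{5769505534765}{2463046}$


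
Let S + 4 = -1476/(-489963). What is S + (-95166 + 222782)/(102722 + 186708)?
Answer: -84047607912/23634998515 ≈ -3.5561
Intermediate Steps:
S = -652792/163321 (S = -4 - 1476/(-489963) = -4 - 1476*(-1/489963) = -4 + 492/163321 = -652792/163321 ≈ -3.9970)
S + (-95166 + 222782)/(102722 + 186708) = -652792/163321 + (-95166 + 222782)/(102722 + 186708) = -652792/163321 + 127616/289430 = -652792/163321 + 127616*(1/289430) = -652792/163321 + 63808/144715 = -84047607912/23634998515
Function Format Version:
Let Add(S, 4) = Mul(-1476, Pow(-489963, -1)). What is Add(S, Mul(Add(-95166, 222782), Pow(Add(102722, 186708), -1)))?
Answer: Rational(-84047607912, 23634998515) ≈ -3.5561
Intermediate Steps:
S = Rational(-652792, 163321) (S = Add(-4, Mul(-1476, Pow(-489963, -1))) = Add(-4, Mul(-1476, Rational(-1, 489963))) = Add(-4, Rational(492, 163321)) = Rational(-652792, 163321) ≈ -3.9970)
Add(S, Mul(Add(-95166, 222782), Pow(Add(102722, 186708), -1))) = Add(Rational(-652792, 163321), Mul(Add(-95166, 222782), Pow(Add(102722, 186708), -1))) = Add(Rational(-652792, 163321), Mul(127616, Pow(289430, -1))) = Add(Rational(-652792, 163321), Mul(127616, Rational(1, 289430))) = Add(Rational(-652792, 163321), Rational(63808, 144715)) = Rational(-84047607912, 23634998515)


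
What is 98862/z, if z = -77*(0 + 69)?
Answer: -32954/1771 ≈ -18.608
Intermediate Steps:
z = -5313 (z = -77*69 = -5313)
98862/z = 98862/(-5313) = 98862*(-1/5313) = -32954/1771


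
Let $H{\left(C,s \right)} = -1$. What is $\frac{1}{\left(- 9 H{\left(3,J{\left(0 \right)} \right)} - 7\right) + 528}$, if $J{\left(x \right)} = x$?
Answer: $\frac{1}{530} \approx 0.0018868$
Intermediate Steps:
$\frac{1}{\left(- 9 H{\left(3,J{\left(0 \right)} \right)} - 7\right) + 528} = \frac{1}{\left(\left(-9\right) \left(-1\right) - 7\right) + 528} = \frac{1}{\left(9 - 7\right) + 528} = \frac{1}{2 + 528} = \frac{1}{530}$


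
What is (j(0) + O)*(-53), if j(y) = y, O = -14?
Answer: 742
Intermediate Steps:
(j(0) + O)*(-53) = (0 - 14)*(-53) = -14*(-53) = 742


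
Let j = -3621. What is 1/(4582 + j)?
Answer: 1/961 ≈ 0.0010406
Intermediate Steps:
1/(4582 + j) = 1/(4582 - 3621) = 1/961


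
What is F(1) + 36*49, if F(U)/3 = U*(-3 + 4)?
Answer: 1767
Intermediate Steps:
F(U) = 3*U (F(U) = 3*(U*(-3 + 4)) = 3*(U*1) = 3*U)
F(1) + 36*49 = 3*1 + 36*49 = 3 + 1764 = 1767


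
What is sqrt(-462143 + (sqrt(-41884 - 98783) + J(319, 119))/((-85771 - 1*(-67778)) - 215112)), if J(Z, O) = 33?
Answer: sqrt(-25111899086809040 - 233105*I*sqrt(140667))/233105 ≈ 1.1834e-6 - 679.81*I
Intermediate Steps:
sqrt(-462143 + (sqrt(-41884 - 98783) + J(319, 119))/((-85771 - 1*(-67778)) - 215112)) = sqrt(-462143 + (sqrt(-41884 - 98783) + 33)/((-85771 - 1*(-67778)) - 215112)) = sqrt(-462143 + (sqrt(-140667) + 33)/((-85771 + 67778) - 215112)) = sqrt(-462143 + (I*sqrt(140667) + 33)/(-17993 - 215112)) = sqrt(-462143 + (33 + I*sqrt(140667))/(-233105)) = sqrt(-462143 + (33 + I*sqrt(140667))*(-1/233105)) = sqrt(-462143 + (-33/233105 - I*sqrt(140667)/233105)) = sqrt(-107727844048/233105 - I*sqrt(140667)/233105)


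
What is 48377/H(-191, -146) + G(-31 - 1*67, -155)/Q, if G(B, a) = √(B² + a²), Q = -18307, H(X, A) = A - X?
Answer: 48377/45 - √33629/18307 ≈ 1075.0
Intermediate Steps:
48377/H(-191, -146) + G(-31 - 1*67, -155)/Q = 48377/(-146 - 1*(-191)) + √((-31 - 1*67)² + (-155)²)/(-18307) = 48377/(-146 + 191) + √((-31 - 67)² + 24025)*(-1/18307) = 48377/45 + √((-98)² + 24025)*(-1/18307) = 48377*(1/45) + √(9604 + 24025)*(-1/18307) = 48377/45 + √33629*(-1/18307) = 48377/45 - √33629/18307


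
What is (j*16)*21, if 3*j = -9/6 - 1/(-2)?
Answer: -112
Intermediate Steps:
j = -1/3 (j = (-9/6 - 1/(-2))/3 = (-9*1/6 - 1*(-1/2))/3 = (-3/2 + 1/2)/3 = (1/3)*(-1) = -1/3 ≈ -0.33333)
(j*16)*21 = -1/3*16*21 = -16/3*21 = -112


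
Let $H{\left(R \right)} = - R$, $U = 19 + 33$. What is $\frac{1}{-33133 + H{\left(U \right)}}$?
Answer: $- \frac{1}{33185} \approx -3.0134 \cdot 10^{-5}$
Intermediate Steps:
$U = 52$
$\frac{1}{-33133 + H{\left(U \right)}} = \frac{1}{-33133 - 52} = \frac{1}{-33185} = - \frac{1}{33185}$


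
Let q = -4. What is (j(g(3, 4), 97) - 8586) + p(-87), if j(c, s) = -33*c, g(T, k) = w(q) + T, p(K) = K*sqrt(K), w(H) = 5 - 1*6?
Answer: -8652 - 87*I*sqrt(87) ≈ -8652.0 - 811.48*I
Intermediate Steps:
w(H) = -1 (w(H) = 5 - 6 = -1)
p(K) = K**(3/2)
g(T, k) = -1 + T
(j(g(3, 4), 97) - 8586) + p(-87) = (-33*(-1 + 3) - 8586) + (-87)**(3/2) = (-33*2 - 8586) - 87*I*sqrt(87) = (-66 - 8586) - 87*I*sqrt(87) = -8652 - 87*I*sqrt(87)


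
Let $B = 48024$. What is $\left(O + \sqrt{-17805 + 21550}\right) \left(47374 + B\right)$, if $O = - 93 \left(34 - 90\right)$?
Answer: $496832784 + 95398 \sqrt{3745} \approx 5.0267 \cdot 10^{8}$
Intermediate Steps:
$O = 5208$ ($O = \left(-93\right) \left(-56\right) = 5208$)
$\left(O + \sqrt{-17805 + 21550}\right) \left(47374 + B\right) = \left(5208 + \sqrt{-17805 + 21550}\right) \left(47374 + 48024\right) = \left(5208 + \sqrt{3745}\right) 95398 = 496832784 + 95398 \sqrt{3745}$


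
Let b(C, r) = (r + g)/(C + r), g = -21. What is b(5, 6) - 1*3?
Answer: -48/11 ≈ -4.3636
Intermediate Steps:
b(C, r) = (-21 + r)/(C + r) (b(C, r) = (r - 21)/(C + r) = (-21 + r)/(C + r))
b(5, 6) - 1*3 = (-21 + 6)/(5 + 6) - 1*3 = -15/11 - 3 = -48/11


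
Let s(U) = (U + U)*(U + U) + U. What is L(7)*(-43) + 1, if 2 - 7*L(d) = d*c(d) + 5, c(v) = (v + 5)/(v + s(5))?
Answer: 673/28 ≈ 24.036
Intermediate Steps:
s(U) = U + 4*U² (s(U) = (2*U)*(2*U) + U = 4*U² + U = U + 4*U²)
c(v) = (5 + v)/(105 + v) (c(v) = (v + 5)/(v + 5*(1 + 4*5)) = (5 + v)/(v + 5*(1 + 20)) = (5 + v)/(v + 5*21) = (5 + v)/(v + 105) = (5 + v)/(105 + v))
L(d) = -3/7 - d*(5 + d)/(7*(105 + d)) (L(d) = 2/7 - (d*((5 + d)/(105 + d)) + 5)/7 = 2/7 - (d*(5 + d)/(105 + d) + 5)/7 = 2/7 - (5 + d*(5 + d)/(105 + d))/7 = 2/7 + (-5/7 - d*(5 + d)/(7*(105 + d))) = -3/7 - d*(5 + d)/(7*(105 + d)))
L(7)*(-43) + 1 = ((-315 - 1*7² - 8*7)/(7*(105 + 7)))*(-43) + 1 = ((⅐)*(-315 - 1*49 - 56)/112)*(-43) + 1 = ((⅐)*(1/112)*(-315 - 49 - 56))*(-43) + 1 = ((⅐)*(1/112)*(-420))*(-43) + 1 = -15/28*(-43) + 1 = 645/28 + 1 = 673/28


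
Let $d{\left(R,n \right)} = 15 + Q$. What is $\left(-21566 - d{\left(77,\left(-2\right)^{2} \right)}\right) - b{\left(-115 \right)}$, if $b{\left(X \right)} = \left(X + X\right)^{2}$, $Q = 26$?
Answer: $-74507$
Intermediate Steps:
$d{\left(R,n \right)} = 41$ ($d{\left(R,n \right)} = 15 + 26 = 41$)
$b{\left(X \right)} = 4 X^{2}$ ($b{\left(X \right)} = \left(2 X\right)^{2} = 4 X^{2}$)
$\left(-21566 - d{\left(77,\left(-2\right)^{2} \right)}\right) - b{\left(-115 \right)} = \left(-21566 - 41\right) - 4 \left(-115\right)^{2} = \left(-21566 - 41\right) - 4 \cdot 13225 = -21607 - 52900 = -74507$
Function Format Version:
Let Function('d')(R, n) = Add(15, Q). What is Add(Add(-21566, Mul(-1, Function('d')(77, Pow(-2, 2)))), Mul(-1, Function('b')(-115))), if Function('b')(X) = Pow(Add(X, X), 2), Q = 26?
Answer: -74507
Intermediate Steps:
Function('d')(R, n) = 41 (Function('d')(R, n) = Add(15, 26) = 41)
Function('b')(X) = Mul(4, Pow(X, 2)) (Function('b')(X) = Pow(Mul(2, X), 2) = Mul(4, Pow(X, 2)))
Add(Add(-21566, Mul(-1, Function('d')(77, Pow(-2, 2)))), Mul(-1, Function('b')(-115))) = Add(Add(-21566, Mul(-1, 41)), Mul(-1, Mul(4, Pow(-115, 2)))) = Add(Add(-21566, -41), Mul(-1, Mul(4, 13225))) = Add(-21607, Mul(-1, 52900)) = Add(-21607, -52900) = -74507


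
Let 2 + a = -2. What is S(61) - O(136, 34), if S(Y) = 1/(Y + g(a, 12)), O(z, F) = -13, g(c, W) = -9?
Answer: 677/52 ≈ 13.019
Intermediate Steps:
a = -4 (a = -2 - 2 = -4)
S(Y) = 1/(-9 + Y) (S(Y) = 1/(Y - 9) = 1/(-9 + Y))
S(61) - O(136, 34) = 1/(-9 + 61) - 1*(-13) = 1/52 + 13 = 677/52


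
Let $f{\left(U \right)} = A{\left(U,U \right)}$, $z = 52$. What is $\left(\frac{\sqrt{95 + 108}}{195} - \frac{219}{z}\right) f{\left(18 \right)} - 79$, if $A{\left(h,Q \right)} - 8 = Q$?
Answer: $- \frac{377}{2} + \frac{2 \sqrt{203}}{15} \approx -186.6$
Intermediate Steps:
$A{\left(h,Q \right)} = 8 + Q$
$f{\left(U \right)} = 8 + U$
$\left(\frac{\sqrt{95 + 108}}{195} - \frac{219}{z}\right) f{\left(18 \right)} - 79 = \left(\frac{\sqrt{95 + 108}}{195} - \frac{219}{52}\right) \left(8 + 18\right) - 79 = \left(\sqrt{203} \cdot \frac{1}{195} - \frac{219}{52}\right) 26 + \left(-152 + 73\right) = \left(\frac{\sqrt{203}}{195} - \frac{219}{52}\right) 26 - 79 = \left(- \frac{219}{52} + \frac{\sqrt{203}}{195}\right) 26 - 79 = \left(- \frac{219}{2} + \frac{2 \sqrt{203}}{15}\right) - 79 = - \frac{377}{2} + \frac{2 \sqrt{203}}{15}$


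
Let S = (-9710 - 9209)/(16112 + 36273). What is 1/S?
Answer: -52385/18919 ≈ -2.7689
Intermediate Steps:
S = -18919/52385 ≈ -0.36115
1/S = 1/(-18919/52385) = -52385/18919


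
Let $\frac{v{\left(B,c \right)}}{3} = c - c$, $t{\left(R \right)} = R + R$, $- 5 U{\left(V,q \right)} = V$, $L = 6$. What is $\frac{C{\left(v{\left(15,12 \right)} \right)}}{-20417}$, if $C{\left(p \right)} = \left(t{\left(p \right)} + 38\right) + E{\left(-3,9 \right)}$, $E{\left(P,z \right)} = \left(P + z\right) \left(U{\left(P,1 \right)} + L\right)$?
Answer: $- \frac{388}{102085} \approx -0.0038008$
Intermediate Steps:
$U{\left(V,q \right)} = - \frac{V}{5}$
$t{\left(R \right)} = 2 R$
$v{\left(B,c \right)} = 0$ ($v{\left(B,c \right)} = 3 \left(c - c\right) = 3 \cdot 0 = 0$)
$E{\left(P,z \right)} = \left(6 - \frac{P}{5}\right) \left(P + z\right)$ ($E{\left(P,z \right)} = \left(P + z\right) \left(- \frac{P}{5} + 6\right) = \left(P + z\right) \left(6 - \frac{P}{5}\right) = \left(6 - \frac{P}{5}\right) \left(P + z\right)$)
$C{\left(p \right)} = \frac{388}{5} + 2 p$ ($C{\left(p \right)} = \left(2 p + 38\right) + \left(6 \left(-3\right) + 6 \cdot 9 - \frac{\left(-3\right)^{2}}{5} - \left(- \frac{3}{5}\right) 9\right) = \left(38 + 2 p\right) + \left(-18 + 54 - \frac{9}{5} + \frac{27}{5}\right) = \left(38 + 2 p\right) + \frac{198}{5} = \frac{388}{5} + 2 p$)
$\frac{C{\left(v{\left(15,12 \right)} \right)}}{-20417} = \frac{\frac{388}{5} + 2 \cdot 0}{-20417} = \left(\frac{388}{5} + 0\right) \left(- \frac{1}{20417}\right) = \frac{388}{5} \left(- \frac{1}{20417}\right) = - \frac{388}{102085}$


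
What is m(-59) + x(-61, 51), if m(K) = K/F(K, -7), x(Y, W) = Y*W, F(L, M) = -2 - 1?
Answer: -9274/3 ≈ -3091.3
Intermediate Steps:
F(L, M) = -3
x(Y, W) = W*Y
m(K) = -K/3 (m(K) = K/(-3) = K*(-⅓) = -K/3)
m(-59) + x(-61, 51) = -⅓*(-59) + 51*(-61) = 59/3 - 3111 = -9274/3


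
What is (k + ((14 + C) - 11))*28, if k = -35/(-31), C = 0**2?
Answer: 3584/31 ≈ 115.61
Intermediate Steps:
C = 0
k = 35/31 (k = -35*(-1/31) = 35/31 ≈ 1.1290)
(k + ((14 + C) - 11))*28 = (35/31 + ((14 + 0) - 11))*28 = (35/31 + (14 - 11))*28 = (35/31 + 3)*28 = (128/31)*28 = 3584/31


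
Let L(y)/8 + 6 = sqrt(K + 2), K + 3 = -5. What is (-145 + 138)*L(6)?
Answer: 336 - 56*I*sqrt(6) ≈ 336.0 - 137.17*I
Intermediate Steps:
K = -8 (K = -3 - 5 = -8)
L(y) = -48 + 8*I*sqrt(6) (L(y) = -48 + 8*sqrt(-8 + 2) = -48 + 8*sqrt(-6) = -48 + 8*(I*sqrt(6)) = -48 + 8*I*sqrt(6))
(-145 + 138)*L(6) = (-145 + 138)*(-48 + 8*I*sqrt(6)) = -7*(-48 + 8*I*sqrt(6)) = 336 - 56*I*sqrt(6)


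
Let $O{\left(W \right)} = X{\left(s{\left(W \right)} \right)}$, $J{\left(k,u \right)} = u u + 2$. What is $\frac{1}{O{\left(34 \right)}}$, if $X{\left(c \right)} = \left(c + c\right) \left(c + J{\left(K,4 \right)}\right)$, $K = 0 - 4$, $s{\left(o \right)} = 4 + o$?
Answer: $\frac{1}{4256} \approx 0.00023496$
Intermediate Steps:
$K = -4$ ($K = 0 - 4 = -4$)
$J{\left(k,u \right)} = 2 + u^{2}$ ($J{\left(k,u \right)} = u^{2} + 2 = 2 + u^{2}$)
$X{\left(c \right)} = 2 c \left(18 + c\right)$ ($X{\left(c \right)} = \left(c + c\right) \left(c + \left(2 + 4^{2}\right)\right) = 2 c \left(c + \left(2 + 16\right)\right) = 2 c \left(c + 18\right) = 2 c \left(18 + c\right)$)
$O{\left(W \right)} = 2 \left(4 + W\right) \left(22 + W\right)$ ($O{\left(W \right)} = 2 \left(4 + W\right) \left(18 + \left(4 + W\right)\right) = 2 \left(4 + W\right) \left(22 + W\right)$)
$\frac{1}{O{\left(34 \right)}} = \frac{1}{2 \left(4 + 34\right) \left(22 + 34\right)} = \frac{1}{2 \cdot 38 \cdot 56} = \frac{1}{4256}$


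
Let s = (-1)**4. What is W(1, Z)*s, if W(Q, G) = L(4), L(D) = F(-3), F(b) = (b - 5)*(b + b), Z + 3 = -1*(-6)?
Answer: 48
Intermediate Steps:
Z = 3 (Z = -3 - 1*(-6) = -3 + 6 = 3)
F(b) = 2*b*(-5 + b) (F(b) = (-5 + b)*(2*b) = 2*b*(-5 + b))
L(D) = 48 (L(D) = 2*(-3)*(-5 - 3) = 2*(-3)*(-8) = 48)
W(Q, G) = 48
s = 1
W(1, Z)*s = 48*1 = 48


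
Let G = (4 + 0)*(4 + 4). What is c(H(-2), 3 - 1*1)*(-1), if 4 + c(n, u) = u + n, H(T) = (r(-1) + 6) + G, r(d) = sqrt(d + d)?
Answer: -36 - I*sqrt(2) ≈ -36.0 - 1.4142*I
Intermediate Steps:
G = 32 (G = 4*8 = 32)
r(d) = sqrt(2)*sqrt(d) (r(d) = sqrt(2*d) = sqrt(2)*sqrt(d))
H(T) = 38 + I*sqrt(2) (H(T) = (sqrt(2)*sqrt(-1) + 6) + 32 = (sqrt(2)*I + 6) + 32 = (I*sqrt(2) + 6) + 32 = (6 + I*sqrt(2)) + 32 = 38 + I*sqrt(2))
c(n, u) = -4 + n + u (c(n, u) = -4 + (u + n) = -4 + (n + u) = -4 + n + u)
c(H(-2), 3 - 1*1)*(-1) = (-4 + (38 + I*sqrt(2)) + (3 - 1*1))*(-1) = (-4 + (38 + I*sqrt(2)) + (3 - 1))*(-1) = (-4 + (38 + I*sqrt(2)) + 2)*(-1) = (36 + I*sqrt(2))*(-1) = -36 - I*sqrt(2)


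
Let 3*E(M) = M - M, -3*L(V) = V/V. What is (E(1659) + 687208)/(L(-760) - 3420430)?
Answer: -2061624/10261291 ≈ -0.20091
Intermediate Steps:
L(V) = -⅓ (L(V) = -V/(3*V) = -⅓*1 = -⅓)
E(M) = 0 (E(M) = (M - M)/3 = (⅓)*0 = 0)
(E(1659) + 687208)/(L(-760) - 3420430) = (0 + 687208)/(-⅓ - 3420430) = 687208/(-10261291/3) = 687208*(-3/10261291) = -2061624/10261291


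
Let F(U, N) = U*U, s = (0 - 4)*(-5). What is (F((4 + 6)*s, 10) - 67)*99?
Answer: 3953367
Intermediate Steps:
s = 20 (s = -4*(-5) = 20)
F(U, N) = U**2
(F((4 + 6)*s, 10) - 67)*99 = (((4 + 6)*20)**2 - 67)*99 = ((10*20)**2 - 67)*99 = (200**2 - 67)*99 = (40000 - 67)*99 = 39933*99 = 3953367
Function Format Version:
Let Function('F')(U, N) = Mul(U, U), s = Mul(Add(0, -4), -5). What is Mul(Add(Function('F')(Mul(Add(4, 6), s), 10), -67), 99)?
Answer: 3953367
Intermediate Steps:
s = 20 (s = Mul(-4, -5) = 20)
Function('F')(U, N) = Pow(U, 2)
Mul(Add(Function('F')(Mul(Add(4, 6), s), 10), -67), 99) = Mul(Add(Pow(Mul(Add(4, 6), 20), 2), -67), 99) = Mul(Add(Pow(Mul(10, 20), 2), -67), 99) = Mul(Add(Pow(200, 2), -67), 99) = Mul(Add(40000, -67), 99) = Mul(39933, 99) = 3953367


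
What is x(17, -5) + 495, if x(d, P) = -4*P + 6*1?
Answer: 521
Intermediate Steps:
x(d, P) = 6 - 4*P (x(d, P) = -4*P + 6 = 6 - 4*P)
x(17, -5) + 495 = (6 - 4*(-5)) + 495 = (6 + 20) + 495 = 26 + 495 = 521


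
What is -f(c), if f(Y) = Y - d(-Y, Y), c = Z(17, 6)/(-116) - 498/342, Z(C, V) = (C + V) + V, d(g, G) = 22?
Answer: 5405/228 ≈ 23.706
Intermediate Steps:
Z(C, V) = C + 2*V
c = -389/228 (c = (17 + 2*6)/(-116) - 498/342 = (17 + 12)*(-1/116) - 498*1/342 = 29*(-1/116) - 83/57 = -¼ - 83/57 = -389/228 ≈ -1.7061)
f(Y) = -22 + Y (f(Y) = Y - 1*22 = Y - 22 = -22 + Y)
-f(c) = -(-22 - 389/228) = -1*(-5405/228) = 5405/228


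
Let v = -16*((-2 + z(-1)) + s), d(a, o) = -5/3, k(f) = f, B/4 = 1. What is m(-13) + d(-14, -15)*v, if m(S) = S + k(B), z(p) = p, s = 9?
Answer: 151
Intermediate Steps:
B = 4 (B = 4*1 = 4)
d(a, o) = -5/3 (d(a, o) = -5*⅓ = -5/3)
m(S) = 4 + S (m(S) = S + 4 = 4 + S)
v = -96 (v = -16*((-2 - 1) + 9) = -16*(-3 + 9) = -16*6 = -96)
m(-13) + d(-14, -15)*v = (4 - 13) - 5/3*(-96) = -9 + 160 = 151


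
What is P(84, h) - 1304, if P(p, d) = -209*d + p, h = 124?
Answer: -27136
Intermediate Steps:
P(p, d) = p - 209*d
P(84, h) - 1304 = (84 - 209*124) - 1304 = (84 - 25916) - 1304 = -25832 - 1304 = -27136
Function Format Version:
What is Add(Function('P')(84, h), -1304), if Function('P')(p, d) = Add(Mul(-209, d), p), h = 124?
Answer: -27136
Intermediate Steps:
Function('P')(p, d) = Add(p, Mul(-209, d))
Add(Function('P')(84, h), -1304) = Add(Add(84, Mul(-209, 124)), -1304) = Add(Add(84, -25916), -1304) = Add(-25832, -1304) = -27136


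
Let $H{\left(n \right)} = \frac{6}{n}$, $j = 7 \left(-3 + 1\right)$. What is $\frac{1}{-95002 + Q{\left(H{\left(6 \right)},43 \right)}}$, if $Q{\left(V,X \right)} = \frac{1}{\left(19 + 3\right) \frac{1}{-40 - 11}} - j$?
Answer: $- \frac{22}{2089787} \approx -1.0527 \cdot 10^{-5}$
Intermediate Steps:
$j = -14$ ($j = 7 \left(-2\right) = -14$)
$Q{\left(V,X \right)} = \frac{257}{22}$ ($Q{\left(V,X \right)} = \frac{1}{\left(19 + 3\right) \frac{1}{-40 - 11}} - -14 = \frac{1}{22 \frac{1}{-51}} + 14 = \frac{1}{22 \left(- \frac{1}{51}\right)} + 14 = \frac{1}{- \frac{22}{51}} + 14 = - \frac{51}{22} + 14 = \frac{257}{22}$)
$\frac{1}{-95002 + Q{\left(H{\left(6 \right)},43 \right)}} = \frac{1}{-95002 + \frac{257}{22}} = \frac{1}{- \frac{2089787}{22}} = - \frac{22}{2089787}$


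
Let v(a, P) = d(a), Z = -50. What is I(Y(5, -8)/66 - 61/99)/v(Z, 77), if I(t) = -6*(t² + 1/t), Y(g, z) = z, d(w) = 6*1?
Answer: 581282/715473 ≈ 0.81244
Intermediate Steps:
d(w) = 6
v(a, P) = 6
I(t) = -6/t - 6*t² (I(t) = -6*(1/t + t²) = -6/t - 6*t²)
I(Y(5, -8)/66 - 61/99)/v(Z, 77) = (6*(-1 - (-8/66 - 61/99)³)/(-8/66 - 61/99))/6 = (6*(-1 - (-8*1/66 - 61*1/99)³)/(-8*1/66 - 61*1/99))*(⅙) = (6*(-1 - (-4/33 - 61/99)³)/(-4/33 - 61/99))*(⅙) = (6*(-1 - (-73/99)³)/(-73/99))*(⅙) = (6*(-99/73)*(-1 - 1*(-389017/970299)))*(⅙) = (6*(-99/73)*(-1 + 389017/970299))*(⅙) = (6*(-99/73)*(-581282/970299))*(⅙) = (1162564/238491)*(⅙) = 581282/715473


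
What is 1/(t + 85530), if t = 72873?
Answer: 1/158403 ≈ 6.3130e-6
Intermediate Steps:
1/(t + 85530) = 1/(72873 + 85530) = 1/158403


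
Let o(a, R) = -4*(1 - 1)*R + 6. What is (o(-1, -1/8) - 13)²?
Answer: 49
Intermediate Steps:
o(a, R) = 6 (o(a, R) = -0*R + 6 = -4*0 + 6 = 0 + 6 = 6)
(o(-1, -1/8) - 13)² = (6 - 13)² = (-7)² = 49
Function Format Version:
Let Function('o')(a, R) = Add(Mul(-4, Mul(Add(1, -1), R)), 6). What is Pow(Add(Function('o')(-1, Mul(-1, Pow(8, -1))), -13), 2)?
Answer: 49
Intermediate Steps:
Function('o')(a, R) = 6 (Function('o')(a, R) = Add(Mul(-4, Mul(0, R)), 6) = Add(Mul(-4, 0), 6) = Add(0, 6) = 6)
Pow(Add(Function('o')(-1, Mul(-1, Pow(8, -1))), -13), 2) = Pow(Add(6, -13), 2) = Pow(-7, 2) = 49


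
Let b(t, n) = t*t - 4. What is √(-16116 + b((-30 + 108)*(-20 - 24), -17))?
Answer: 2*√2940626 ≈ 3429.7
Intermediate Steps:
b(t, n) = -4 + t² (b(t, n) = t² - 4 = -4 + t²)
√(-16116 + b((-30 + 108)*(-20 - 24), -17)) = √(-16116 + (-4 + ((-30 + 108)*(-20 - 24))²)) = √(-16116 + (-4 + (78*(-44))²)) = √(-16116 + (-4 + (-3432)²)) = √(-16116 + (-4 + 11778624)) = √(-16116 + 11778620) = √11762504 = 2*√2940626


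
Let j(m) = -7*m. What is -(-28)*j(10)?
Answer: -1960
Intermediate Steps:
-(-28)*j(10) = -(-28)*(-7*10) = -(-28)*(-70) = -28*70 = -1960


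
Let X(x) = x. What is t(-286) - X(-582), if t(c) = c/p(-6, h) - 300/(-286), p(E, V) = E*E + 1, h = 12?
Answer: 3044014/5291 ≈ 575.32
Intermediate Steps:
p(E, V) = 1 + E² (p(E, V) = E² + 1 = 1 + E²)
t(c) = 150/143 + c/37 (t(c) = c/(1 + (-6)²) - 300/(-286) = c/(1 + 36) - 300*(-1/286) = c/37 + 150/143 = 150/143 + c/37)
t(-286) - X(-582) = (150/143 + (1/37)*(-286)) - 1*(-582) = (150/143 - 286/37) + 582 = -35348/5291 + 582 = 3044014/5291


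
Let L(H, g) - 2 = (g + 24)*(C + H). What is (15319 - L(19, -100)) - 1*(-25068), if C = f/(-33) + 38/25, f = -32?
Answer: 34665029/825 ≈ 42018.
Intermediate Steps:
C = 2054/825 (C = -32/(-33) + 38/25 = -32*(-1/33) + 38*(1/25) = 32/33 + 38/25 = 2054/825 ≈ 2.4897)
L(H, g) = 2 + (24 + g)*(2054/825 + H) (L(H, g) = 2 + (g + 24)*(2054/825 + H) = 2 + (24 + g)*(2054/825 + H))
(15319 - L(19, -100)) - 1*(-25068) = (15319 - (16982/275 + 24*19 + (2054/825)*(-100) + 19*(-100))) - 1*(-25068) = (15319 - (16982/275 + 456 - 8216/33 - 1900)) + 25068 = (15319 - 1*(-1345754/825)) + 25068 = (15319 + 1345754/825) + 25068 = 13983929/825 + 25068 = 34665029/825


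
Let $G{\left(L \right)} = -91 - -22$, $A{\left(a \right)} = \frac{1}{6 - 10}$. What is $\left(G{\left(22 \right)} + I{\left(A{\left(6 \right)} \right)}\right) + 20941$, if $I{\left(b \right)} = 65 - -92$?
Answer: $21029$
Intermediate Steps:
$A{\left(a \right)} = - \frac{1}{4}$ ($A{\left(a \right)} = \frac{1}{-4} = - \frac{1}{4}$)
$G{\left(L \right)} = -69$ ($G{\left(L \right)} = -91 + 22 = -69$)
$I{\left(b \right)} = 157$ ($I{\left(b \right)} = 65 + 92 = 157$)
$\left(G{\left(22 \right)} + I{\left(A{\left(6 \right)} \right)}\right) + 20941 = \left(-69 + 157\right) + 20941 = 88 + 20941 = 21029$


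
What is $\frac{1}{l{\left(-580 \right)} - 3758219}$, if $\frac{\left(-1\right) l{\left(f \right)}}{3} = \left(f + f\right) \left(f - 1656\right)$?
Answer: $- \frac{1}{11539499} \approx -8.6659 \cdot 10^{-8}$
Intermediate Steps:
$l{\left(f \right)} = - 6 f \left(-1656 + f\right)$ ($l{\left(f \right)} = - 3 \left(f + f\right) \left(f - 1656\right) = - 3 \cdot 2 f \left(-1656 + f\right) = - 6 f \left(-1656 + f\right)$)
$\frac{1}{l{\left(-580 \right)} - 3758219} = \frac{1}{6 \left(-580\right) \left(1656 - -580\right) - 3758219} = \frac{1}{6 \left(-580\right) \left(1656 + 580\right) - 3758219} = \frac{1}{6 \left(-580\right) 2236 - 3758219} = \frac{1}{-7781280 - 3758219} = \frac{1}{-11539499} = - \frac{1}{11539499}$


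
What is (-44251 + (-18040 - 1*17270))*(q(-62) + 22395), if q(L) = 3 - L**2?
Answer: -1476174794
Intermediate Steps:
(-44251 + (-18040 - 1*17270))*(q(-62) + 22395) = (-44251 + (-18040 - 1*17270))*((3 - 1*(-62)**2) + 22395) = (-44251 + (-18040 - 17270))*((3 - 1*3844) + 22395) = (-44251 - 35310)*((3 - 3844) + 22395) = -79561*(-3841 + 22395) = -79561*18554 = -1476174794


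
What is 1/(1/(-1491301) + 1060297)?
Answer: 1491301/1581221976396 ≈ 9.4313e-7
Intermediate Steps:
1/(1/(-1491301) + 1060297) = 1/(-1/1491301 + 1060297) = 1/(1581221976396/1491301) = 1491301/1581221976396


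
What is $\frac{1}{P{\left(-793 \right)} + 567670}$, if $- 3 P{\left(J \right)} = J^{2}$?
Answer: $\frac{3}{1074161} \approx 2.7929 \cdot 10^{-6}$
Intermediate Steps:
$P{\left(J \right)} = - \frac{J^{2}}{3}$
$\frac{1}{P{\left(-793 \right)} + 567670} = \frac{1}{- \frac{\left(-793\right)^{2}}{3} + 567670} = \frac{1}{\left(- \frac{1}{3}\right) 628849 + 567670} = \frac{1}{- \frac{628849}{3} + 567670} = \frac{1}{\frac{1074161}{3}} = \frac{3}{1074161}$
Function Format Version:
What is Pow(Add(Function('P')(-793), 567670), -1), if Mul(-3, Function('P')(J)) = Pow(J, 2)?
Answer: Rational(3, 1074161) ≈ 2.7929e-6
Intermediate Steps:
Function('P')(J) = Mul(Rational(-1, 3), Pow(J, 2))
Pow(Add(Function('P')(-793), 567670), -1) = Pow(Add(Mul(Rational(-1, 3), Pow(-793, 2)), 567670), -1) = Pow(Add(Mul(Rational(-1, 3), 628849), 567670), -1) = Pow(Add(Rational(-628849, 3), 567670), -1) = Pow(Rational(1074161, 3), -1) = Rational(3, 1074161)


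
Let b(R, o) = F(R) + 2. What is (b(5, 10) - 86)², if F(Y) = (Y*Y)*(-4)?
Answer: 33856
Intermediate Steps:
F(Y) = -4*Y² (F(Y) = Y²*(-4) = -4*Y²)
b(R, o) = 2 - 4*R² (b(R, o) = -4*R² + 2 = 2 - 4*R²)
(b(5, 10) - 86)² = ((2 - 4*5²) - 86)² = ((2 - 4*25) - 86)² = ((2 - 100) - 86)² = (-98 - 86)² = (-184)² = 33856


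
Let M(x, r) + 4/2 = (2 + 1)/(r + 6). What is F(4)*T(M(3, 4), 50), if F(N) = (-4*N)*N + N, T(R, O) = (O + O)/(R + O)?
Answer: -20000/161 ≈ -124.22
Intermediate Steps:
M(x, r) = -2 + 3/(6 + r) (M(x, r) = -2 + (2 + 1)/(r + 6) = -2 + 3/(6 + r))
T(R, O) = 2*O/(O + R) (T(R, O) = (2*O)/(O + R) = 2*O/(O + R))
F(N) = N - 4*N**2 (F(N) = -4*N**2 + N = N - 4*N**2)
F(4)*T(M(3, 4), 50) = (4*(1 - 4*4))*(2*50/(50 + (-9 - 2*4)/(6 + 4))) = (4*(1 - 16))*(2*50/(50 + (-9 - 8)/10)) = (4*(-15))*(2*50/(50 + (1/10)*(-17))) = -120*50/(50 - 17/10) = -120*50/483/10 = -120*50*10/483 = -60*1000/483 = -20000/161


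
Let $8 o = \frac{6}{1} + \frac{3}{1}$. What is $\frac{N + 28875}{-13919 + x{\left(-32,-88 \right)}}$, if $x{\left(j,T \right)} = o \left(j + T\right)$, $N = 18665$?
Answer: $- \frac{23770}{7027} \approx -3.3827$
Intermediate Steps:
$o = \frac{9}{8}$ ($o = \frac{\frac{6}{1} + \frac{3}{1}}{8} = \frac{6 \cdot 1 + 3 \cdot 1}{8} = \frac{6 + 3}{8} = \frac{1}{8} \cdot 9 = \frac{9}{8} \approx 1.125$)
$x{\left(j,T \right)} = \frac{9 T}{8} + \frac{9 j}{8}$ ($x{\left(j,T \right)} = \frac{9 \left(j + T\right)}{8} = \frac{9 \left(T + j\right)}{8} = \frac{9 T}{8} + \frac{9 j}{8}$)
$\frac{N + 28875}{-13919 + x{\left(-32,-88 \right)}} = \frac{18665 + 28875}{-13919 + \left(\frac{9}{8} \left(-88\right) + \frac{9}{8} \left(-32\right)\right)} = \frac{47540}{-13919 - 135} = \frac{47540}{-14054} = 47540 \left(- \frac{1}{14054}\right) = - \frac{23770}{7027}$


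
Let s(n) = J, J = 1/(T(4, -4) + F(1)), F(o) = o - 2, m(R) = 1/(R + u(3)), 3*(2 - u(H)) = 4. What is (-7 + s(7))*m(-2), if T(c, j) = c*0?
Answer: 6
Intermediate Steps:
u(H) = 2/3 (u(H) = 2 - 1/3*4 = 2 - 4/3 = 2/3)
m(R) = 1/(2/3 + R) (m(R) = 1/(R + 2/3) = 1/(2/3 + R))
T(c, j) = 0
F(o) = -2 + o
J = -1 (J = 1/(0 + (-2 + 1)) = 1/(0 - 1) = 1/(-1) = -1)
s(n) = -1
(-7 + s(7))*m(-2) = (-7 - 1)*(3/(2 + 3*(-2))) = -24/(2 - 6) = -24/(-4) = -24*(-1)/4 = -8*(-3/4) = 6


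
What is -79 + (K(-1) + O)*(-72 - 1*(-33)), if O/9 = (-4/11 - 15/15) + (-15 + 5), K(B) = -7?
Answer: 46009/11 ≈ 4182.6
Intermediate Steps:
O = -1125/11 (O = 9*((-4/11 - 15/15) + (-15 + 5)) = 9*((-4*1/11 - 15*1/15) - 10) = 9*((-4/11 - 1) - 10) = 9*(-15/11 - 10) = 9*(-125/11) = -1125/11 ≈ -102.27)
-79 + (K(-1) + O)*(-72 - 1*(-33)) = -79 + (-7 - 1125/11)*(-72 - 1*(-33)) = -79 - 1202*(-72 + 33)/11 = -79 - 1202/11*(-39) = -79 + 46878/11 = 46009/11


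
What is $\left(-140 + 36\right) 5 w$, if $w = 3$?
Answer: $-1560$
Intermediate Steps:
$\left(-140 + 36\right) 5 w = \left(-140 + 36\right) 5 \cdot 3 = \left(-104\right) 15 = -1560$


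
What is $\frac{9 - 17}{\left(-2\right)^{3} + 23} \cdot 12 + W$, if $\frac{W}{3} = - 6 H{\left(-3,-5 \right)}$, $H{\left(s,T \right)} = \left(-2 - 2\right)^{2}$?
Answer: $- \frac{1472}{5} \approx -294.4$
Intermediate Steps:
$H{\left(s,T \right)} = 16$ ($H{\left(s,T \right)} = \left(-4\right)^{2} = 16$)
$W = -288$ ($W = 3 \left(\left(-6\right) 16\right) = 3 \left(-96\right) = -288$)
$\frac{9 - 17}{\left(-2\right)^{3} + 23} \cdot 12 + W = \frac{9 - 17}{\left(-2\right)^{3} + 23} \cdot 12 - 288 = - \frac{8}{-8 + 23} \cdot 12 - 288 = - \frac{8}{15} \cdot 12 - 288 = \left(-8\right) \frac{1}{15} \cdot 12 - 288 = \left(- \frac{8}{15}\right) 12 - 288 = - \frac{32}{5} - 288 = - \frac{1472}{5}$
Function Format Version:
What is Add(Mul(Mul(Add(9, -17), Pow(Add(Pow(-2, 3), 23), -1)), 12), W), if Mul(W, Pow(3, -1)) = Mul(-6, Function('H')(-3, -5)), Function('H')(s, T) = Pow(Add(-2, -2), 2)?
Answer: Rational(-1472, 5) ≈ -294.40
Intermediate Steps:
Function('H')(s, T) = 16 (Function('H')(s, T) = Pow(-4, 2) = 16)
W = -288 (W = Mul(3, Mul(-6, 16)) = Mul(3, -96) = -288)
Add(Mul(Mul(Add(9, -17), Pow(Add(Pow(-2, 3), 23), -1)), 12), W) = Add(Mul(Mul(Add(9, -17), Pow(Add(Pow(-2, 3), 23), -1)), 12), -288) = Add(Mul(Mul(-8, Pow(Add(-8, 23), -1)), 12), -288) = Add(Mul(Mul(-8, Pow(15, -1)), 12), -288) = Add(Mul(Mul(-8, Rational(1, 15)), 12), -288) = Add(Mul(Rational(-8, 15), 12), -288) = Add(Rational(-32, 5), -288) = Rational(-1472, 5)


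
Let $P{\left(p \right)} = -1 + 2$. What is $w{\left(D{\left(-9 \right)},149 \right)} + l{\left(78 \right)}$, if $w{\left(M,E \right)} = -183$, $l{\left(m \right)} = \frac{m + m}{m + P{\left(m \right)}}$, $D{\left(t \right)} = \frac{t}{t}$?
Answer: $- \frac{14301}{79} \approx -181.03$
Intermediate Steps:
$P{\left(p \right)} = 1$
$D{\left(t \right)} = 1$
$l{\left(m \right)} = \frac{2 m}{1 + m}$ ($l{\left(m \right)} = \frac{m + m}{m + 1} = \frac{2 m}{1 + m}$)
$w{\left(D{\left(-9 \right)},149 \right)} + l{\left(78 \right)} = -183 + 2 \cdot 78 \frac{1}{1 + 78} = -183 + 2 \cdot 78 \cdot \frac{1}{79} = -183 + \frac{156}{79} = - \frac{14301}{79}$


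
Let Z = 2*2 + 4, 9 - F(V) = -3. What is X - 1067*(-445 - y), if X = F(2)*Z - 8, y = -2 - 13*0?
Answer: 472769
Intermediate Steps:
y = -2 (y = -2 + 0 = -2)
F(V) = 12 (F(V) = 9 - 1*(-3) = 9 + 3 = 12)
Z = 8 (Z = 4 + 4 = 8)
X = 88 (X = 12*8 - 8 = 96 - 8 = 88)
X - 1067*(-445 - y) = 88 - 1067*(-445 - 1*(-2)) = 88 - 1067*(-445 + 2) = 88 - 1067*(-443) = 88 + 472681 = 472769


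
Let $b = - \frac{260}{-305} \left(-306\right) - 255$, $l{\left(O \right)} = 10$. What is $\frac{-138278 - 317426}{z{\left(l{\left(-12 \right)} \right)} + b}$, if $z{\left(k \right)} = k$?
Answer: $\frac{27797944}{30857} \approx 900.86$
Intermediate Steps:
$b = - \frac{31467}{61}$ ($b = \left(-260\right) \left(- \frac{1}{305}\right) \left(-306\right) - 255 = \frac{52}{61} \left(-306\right) - 255 = - \frac{15912}{61} - 255 = - \frac{31467}{61} \approx -515.85$)
$\frac{-138278 - 317426}{z{\left(l{\left(-12 \right)} \right)} + b} = \frac{-138278 - 317426}{10 - \frac{31467}{61}} = - \frac{455704}{- \frac{30857}{61}} = \left(-455704\right) \left(- \frac{61}{30857}\right) = \frac{27797944}{30857}$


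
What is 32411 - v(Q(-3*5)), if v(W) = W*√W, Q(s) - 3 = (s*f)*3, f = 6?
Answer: 32411 + 267*I*√267 ≈ 32411.0 + 4362.8*I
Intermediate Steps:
Q(s) = 3 + 18*s (Q(s) = 3 + (s*6)*3 = 3 + (6*s)*3 = 3 + 18*s)
v(W) = W^(3/2)
32411 - v(Q(-3*5)) = 32411 - (3 + 18*(-3*5))^(3/2) = 32411 - (3 + 18*(-15))^(3/2) = 32411 - (3 - 270)^(3/2) = 32411 - (-267)^(3/2) = 32411 - (-267)*I*√267 = 32411 + 267*I*√267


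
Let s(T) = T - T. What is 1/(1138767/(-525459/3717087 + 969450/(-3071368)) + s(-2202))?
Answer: -11293090801/28140219389073756 ≈ -4.0131e-7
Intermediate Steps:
s(T) = 0
1/(1138767/(-525459/3717087 + 969450/(-3071368)) + s(-2202)) = 1/(1138767/(-525459/3717087 + 969450/(-3071368)) + 0) = 1/(1138767/(-525459*1/3717087 + 969450*(-1/3071368)) + 0) = 1/(1138767/(-15923/112639 - 484725/1535684) + 0) = 1/(1138767/(-79051635607/172977910076) + 0) = 1/(1138767*(-172977910076/79051635607) + 0) = 1/(-28140219389073756/11293090801 + 0) = 1/(-28140219389073756/11293090801) = -11293090801/28140219389073756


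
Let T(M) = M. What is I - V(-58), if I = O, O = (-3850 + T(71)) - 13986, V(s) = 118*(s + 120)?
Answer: -25081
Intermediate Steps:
V(s) = 14160 + 118*s (V(s) = 118*(120 + s) = 14160 + 118*s)
O = -17765 (O = (-3850 + 71) - 13986 = -3779 - 13986 = -17765)
I = -17765
I - V(-58) = -17765 - (14160 + 118*(-58)) = -17765 - (14160 - 6844) = -17765 - 1*7316 = -17765 - 7316 = -25081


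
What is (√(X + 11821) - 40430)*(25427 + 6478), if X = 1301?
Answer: -1289919150 + 2584305*√2 ≈ -1.2863e+9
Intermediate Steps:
(√(X + 11821) - 40430)*(25427 + 6478) = (√(1301 + 11821) - 40430)*(25427 + 6478) = (√13122 - 40430)*31905 = (81*√2 - 40430)*31905 = (-40430 + 81*√2)*31905 = -1289919150 + 2584305*√2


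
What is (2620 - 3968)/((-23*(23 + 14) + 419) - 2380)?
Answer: 337/703 ≈ 0.47937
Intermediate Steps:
(2620 - 3968)/((-23*(23 + 14) + 419) - 2380) = -1348/((-23*37 + 419) - 2380) = -1348/((-851 + 419) - 2380) = -1348/(-432 - 2380) = -1348/(-2812) = -1348*(-1/2812) = 337/703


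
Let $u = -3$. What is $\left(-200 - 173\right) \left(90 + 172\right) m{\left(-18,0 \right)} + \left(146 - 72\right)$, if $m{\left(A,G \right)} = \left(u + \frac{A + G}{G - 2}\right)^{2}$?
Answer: $-3518062$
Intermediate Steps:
$m{\left(A,G \right)} = \left(-3 + \frac{A + G}{-2 + G}\right)^{2}$ ($m{\left(A,G \right)} = \left(-3 + \frac{A + G}{G - 2}\right)^{2} = \left(-3 + \frac{A + G}{-2 + G}\right)^{2}$)
$\left(-200 - 173\right) \left(90 + 172\right) m{\left(-18,0 \right)} + \left(146 - 72\right) = \left(-200 - 173\right) \left(90 + 172\right) \frac{\left(6 - 18 - 0\right)^{2}}{\left(-2 + 0\right)^{2}} + \left(146 - 72\right) = \left(-373\right) 262 \frac{\left(6 - 18 + 0\right)^{2}}{4} + 74 = - 97726 \frac{\left(-12\right)^{2}}{4} + 74 = - 97726 \cdot \frac{1}{4} \cdot 144 + 74 = \left(-97726\right) 36 + 74 = -3518136 + 74 = -3518062$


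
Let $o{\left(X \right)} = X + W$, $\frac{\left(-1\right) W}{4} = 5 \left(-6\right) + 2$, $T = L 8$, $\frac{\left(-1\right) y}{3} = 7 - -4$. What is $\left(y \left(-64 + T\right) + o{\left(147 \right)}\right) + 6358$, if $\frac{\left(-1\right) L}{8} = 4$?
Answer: $17177$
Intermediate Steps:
$y = -33$ ($y = - 3 \left(7 - -4\right) = - 3 \left(7 + 4\right) = \left(-3\right) 11 = -33$)
$L = -32$ ($L = \left(-8\right) 4 = -32$)
$T = -256$ ($T = \left(-32\right) 8 = -256$)
$W = 112$ ($W = - 4 \left(5 \left(-6\right) + 2\right) = - 4 \left(-30 + 2\right) = \left(-4\right) \left(-28\right) = 112$)
$o{\left(X \right)} = 112 + X$ ($o{\left(X \right)} = X + 112 = 112 + X$)
$\left(y \left(-64 + T\right) + o{\left(147 \right)}\right) + 6358 = \left(- 33 \left(-64 - 256\right) + \left(112 + 147\right)\right) + 6358 = \left(\left(-33\right) \left(-320\right) + 259\right) + 6358 = \left(10560 + 259\right) + 6358 = 10819 + 6358 = 17177$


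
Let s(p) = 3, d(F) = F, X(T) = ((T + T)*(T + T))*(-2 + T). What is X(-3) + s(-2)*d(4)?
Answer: -168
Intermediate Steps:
X(T) = 4*T²*(-2 + T) (X(T) = ((2*T)*(2*T))*(-2 + T) = (4*T²)*(-2 + T) = 4*T²*(-2 + T))
X(-3) + s(-2)*d(4) = 4*(-3)²*(-2 - 3) + 3*4 = 4*9*(-5) + 12 = -180 + 12 = -168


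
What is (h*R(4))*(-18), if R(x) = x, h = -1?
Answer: 72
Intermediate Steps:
(h*R(4))*(-18) = -1*4*(-18) = -4*(-18) = 72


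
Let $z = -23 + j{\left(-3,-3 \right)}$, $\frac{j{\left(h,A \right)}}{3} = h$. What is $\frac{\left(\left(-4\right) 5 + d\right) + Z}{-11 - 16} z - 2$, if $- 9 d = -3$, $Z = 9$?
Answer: $- \frac{1186}{81} \approx -14.642$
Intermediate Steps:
$j{\left(h,A \right)} = 3 h$
$d = \frac{1}{3}$ ($d = \left(- \frac{1}{9}\right) \left(-3\right) = \frac{1}{3} \approx 0.33333$)
$z = -32$ ($z = -23 + 3 \left(-3\right) = -23 - 9 = -32$)
$\frac{\left(\left(-4\right) 5 + d\right) + Z}{-11 - 16} z - 2 = \frac{\left(\left(-4\right) 5 + \frac{1}{3}\right) + 9}{-11 - 16} \left(-32\right) - 2 = \frac{\left(-20 + \frac{1}{3}\right) + 9}{-27} \left(-32\right) - 2 = \left(- \frac{59}{3} + 9\right) \left(- \frac{1}{27}\right) \left(-32\right) - 2 = \left(- \frac{32}{3}\right) \left(- \frac{1}{27}\right) \left(-32\right) - 2 = \frac{32}{81} \left(-32\right) - 2 = - \frac{1024}{81} - 2 = - \frac{1186}{81}$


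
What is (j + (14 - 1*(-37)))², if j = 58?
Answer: 11881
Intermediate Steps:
(j + (14 - 1*(-37)))² = (58 + (14 - 1*(-37)))² = (58 + (14 + 37))² = (58 + 51)² = 109² = 11881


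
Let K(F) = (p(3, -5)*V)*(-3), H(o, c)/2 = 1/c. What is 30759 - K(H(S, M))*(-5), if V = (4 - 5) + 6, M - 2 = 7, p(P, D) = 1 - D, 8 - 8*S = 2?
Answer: 30309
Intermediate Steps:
S = 3/4 (S = 1 - 1/8*2 = 1 - 1/4 = 3/4 ≈ 0.75000)
M = 9 (M = 2 + 7 = 9)
H(o, c) = 2/c
V = 5 (V = -1 + 6 = 5)
K(F) = -90 (K(F) = ((1 - 1*(-5))*5)*(-3) = ((1 + 5)*5)*(-3) = (6*5)*(-3) = 30*(-3) = -90)
30759 - K(H(S, M))*(-5) = 30759 - (-90)*(-5) = 30759 - 1*450 = 30759 - 450 = 30309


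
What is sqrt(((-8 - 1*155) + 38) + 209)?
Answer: 2*sqrt(21) ≈ 9.1651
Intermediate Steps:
sqrt(((-8 - 1*155) + 38) + 209) = sqrt(((-8 - 155) + 38) + 209) = sqrt((-163 + 38) + 209) = sqrt(-125 + 209) = sqrt(84) = 2*sqrt(21)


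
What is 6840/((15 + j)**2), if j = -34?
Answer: 360/19 ≈ 18.947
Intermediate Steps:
6840/((15 + j)**2) = 6840/((15 - 34)**2) = 6840/((-19)**2) = 6840/361 = 6840*(1/361) = 360/19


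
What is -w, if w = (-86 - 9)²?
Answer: -9025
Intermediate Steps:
w = 9025 (w = (-95)² = 9025)
-w = -1*9025 = -9025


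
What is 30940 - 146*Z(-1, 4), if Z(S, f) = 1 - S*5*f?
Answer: 27874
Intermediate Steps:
Z(S, f) = 1 - 5*S*f
30940 - 146*Z(-1, 4) = 30940 - 146*(1 - 5*(-1)*4) = 30940 - 146*(1 + 20) = 30940 - 146*21 = 30940 - 3066 = 27874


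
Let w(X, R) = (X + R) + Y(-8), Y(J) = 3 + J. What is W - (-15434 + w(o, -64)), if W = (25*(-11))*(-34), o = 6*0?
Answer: 24853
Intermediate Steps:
o = 0
w(X, R) = -5 + R + X (w(X, R) = (X + R) + (3 - 8) = (R + X) - 5 = -5 + R + X)
W = 9350 (W = -275*(-34) = 9350)
W - (-15434 + w(o, -64)) = 9350 - (-15434 + (-5 - 64 + 0)) = 9350 - (-15434 - 69) = 9350 - 1*(-15503) = 9350 + 15503 = 24853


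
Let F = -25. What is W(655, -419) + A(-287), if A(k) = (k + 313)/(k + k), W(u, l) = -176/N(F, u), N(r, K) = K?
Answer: -59027/187985 ≈ -0.31400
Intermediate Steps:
W(u, l) = -176/u
A(k) = (313 + k)/(2*k) (A(k) = (313 + k)/((2*k)) = (313 + k)*(1/(2*k)) = (313 + k)/(2*k))
W(655, -419) + A(-287) = -176/655 + (½)*(313 - 287)/(-287) = -176*1/655 + (½)*(-1/287)*26 = -176/655 - 13/287 = -59027/187985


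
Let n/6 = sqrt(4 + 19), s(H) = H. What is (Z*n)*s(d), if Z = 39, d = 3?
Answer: 702*sqrt(23) ≈ 3366.7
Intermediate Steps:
n = 6*sqrt(23) (n = 6*sqrt(4 + 19) = 6*sqrt(23) ≈ 28.775)
(Z*n)*s(d) = (39*(6*sqrt(23)))*3 = (234*sqrt(23))*3 = 702*sqrt(23)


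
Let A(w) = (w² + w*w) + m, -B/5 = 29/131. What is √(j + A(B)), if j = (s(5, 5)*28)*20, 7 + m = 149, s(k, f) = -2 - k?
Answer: 4*I*√4049513/131 ≈ 61.445*I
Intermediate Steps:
m = 142 (m = -7 + 149 = 142)
B = -145/131 ≈ -1.1069
A(w) = 142 + 2*w² (A(w) = (w² + w*w) + 142 = (w² + w²) + 142 = 2*w² + 142 = 142 + 2*w²)
j = -3920 (j = ((-2 - 1*5)*28)*20 = ((-2 - 5)*28)*20 = -7*28*20 = -196*20 = -3920)
√(j + A(B)) = √(-3920 + (142 + 2*(-145/131)²)) = √(-3920 + (142 + 2*(21025/17161))) = √(-3920 + (142 + 42050/17161)) = √(-3920 + 2478912/17161) = √(-64792208/17161) = 4*I*√4049513/131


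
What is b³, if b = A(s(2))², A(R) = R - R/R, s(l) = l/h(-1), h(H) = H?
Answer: 729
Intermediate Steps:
s(l) = -l (s(l) = l/(-1) = l*(-1) = -l)
A(R) = -1 + R (A(R) = R - 1*1 = R - 1 = -1 + R)
b = 9 (b = (-1 - 1*2)² = (-1 - 2)² = (-3)² = 9)
b³ = 9³ = 729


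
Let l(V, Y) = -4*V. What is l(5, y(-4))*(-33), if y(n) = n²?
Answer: 660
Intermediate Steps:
l(5, y(-4))*(-33) = -4*5*(-33) = -20*(-33) = 660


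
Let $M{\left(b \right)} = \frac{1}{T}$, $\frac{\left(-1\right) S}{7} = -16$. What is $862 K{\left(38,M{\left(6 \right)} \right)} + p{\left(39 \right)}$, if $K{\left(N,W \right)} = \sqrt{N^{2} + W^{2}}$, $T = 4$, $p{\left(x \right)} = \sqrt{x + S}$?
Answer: $\sqrt{151} + \frac{431 \sqrt{23105}}{2} \approx 32769.0$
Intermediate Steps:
$S = 112$ ($S = \left(-7\right) \left(-16\right) = 112$)
$p{\left(x \right)} = \sqrt{112 + x}$ ($p{\left(x \right)} = \sqrt{x + 112} = \sqrt{112 + x}$)
$M{\left(b \right)} = \frac{1}{4}$
$862 K{\left(38,M{\left(6 \right)} \right)} + p{\left(39 \right)} = 862 \sqrt{38^{2} + \left(\frac{1}{4}\right)^{2}} + \sqrt{112 + 39} = 862 \sqrt{1444 + \frac{1}{16}} + \sqrt{151} = 862 \sqrt{\frac{23105}{16}} + \sqrt{151} = 862 \frac{\sqrt{23105}}{4} + \sqrt{151} = \frac{431 \sqrt{23105}}{2} + \sqrt{151} = \sqrt{151} + \frac{431 \sqrt{23105}}{2}$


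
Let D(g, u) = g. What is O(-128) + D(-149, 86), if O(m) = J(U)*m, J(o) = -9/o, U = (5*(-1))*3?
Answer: -1129/5 ≈ -225.80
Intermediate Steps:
U = -15 (U = -5*3 = -15)
O(m) = 3*m/5 (O(m) = (-9/(-15))*m = (-9*(-1/15))*m = 3*m/5)
O(-128) + D(-149, 86) = (3/5)*(-128) - 149 = -384/5 - 149 = -1129/5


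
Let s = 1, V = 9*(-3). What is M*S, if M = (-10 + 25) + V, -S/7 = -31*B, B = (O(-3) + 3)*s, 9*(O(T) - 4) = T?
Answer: -17360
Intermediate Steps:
O(T) = 4 + T/9
V = -27
B = 20/3 (B = ((4 + (⅑)*(-3)) + 3)*1 = ((4 - ⅓) + 3)*1 = (11/3 + 3)*1 = (20/3)*1 = 20/3 ≈ 6.6667)
S = 4340/3 (S = -(-217)*20/3 = -7*(-620/3) = 4340/3 ≈ 1446.7)
M = -12 (M = (-10 + 25) - 27 = 15 - 27 = -12)
M*S = -12*4340/3 = -17360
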